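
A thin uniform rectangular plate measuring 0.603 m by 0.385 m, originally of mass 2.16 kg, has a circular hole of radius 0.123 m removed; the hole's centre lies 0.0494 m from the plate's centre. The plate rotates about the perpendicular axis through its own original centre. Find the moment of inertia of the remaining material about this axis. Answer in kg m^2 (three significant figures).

Unpierced body about its centre: I₀ = (1/12)M(a²+b²) = (1/12)(2.16)[(0.603)² + (0.385)²] = 0.09213 kg m^2.
The removed disk has mass m = M·πr²/(ab) = (2.16)·π(0.123)²/(0.603·0.385) = 0.44222 kg (same uniform areal density).
Its moment of inertia about the rotation axis (parallel-axis theorem): I_hole = (1/2)mr² + md² = (1/2)(0.44222)(0.123)² + (0.44222)(0.0494)² = 0.0044243 kg m^2.
Treating the hole as negative mass, I = I₀ − I_hole = 0.09213 − 0.0044243 = 0.087706 kg m^2.

0.0877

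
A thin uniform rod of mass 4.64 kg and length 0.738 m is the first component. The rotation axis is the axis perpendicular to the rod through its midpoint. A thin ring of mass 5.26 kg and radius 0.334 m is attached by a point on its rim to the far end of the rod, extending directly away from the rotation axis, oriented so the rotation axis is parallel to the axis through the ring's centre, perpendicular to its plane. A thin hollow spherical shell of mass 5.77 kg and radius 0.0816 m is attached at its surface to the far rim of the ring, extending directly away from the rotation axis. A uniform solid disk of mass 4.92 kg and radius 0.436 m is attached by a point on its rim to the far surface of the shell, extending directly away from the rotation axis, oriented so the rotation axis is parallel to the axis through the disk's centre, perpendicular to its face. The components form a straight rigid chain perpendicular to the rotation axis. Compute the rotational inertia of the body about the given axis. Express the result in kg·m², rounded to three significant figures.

24.3

Thin rod: I_cm = (1/12)ML² = (1/12)(4.64)(0.738)² = 0.2106 kg·m²; axis through the centre, so I = 0.2106 kg·m².
Thin ring: I_cm = MR² = (5.26)(0.334)² = 0.58678 kg·m²; centre at d = 0.369 + 0.334 = 0.703 m, so the parallel axis theorem gives I = 0.58678 + (5.26)(0.703)² = 3.1863 kg·m².
Spherical shell: I_cm = (2/3)MR² = (2/3)(5.77)(0.0816)² = 0.025613 kg·m²; centre at d = 0.369 + 0.334 + 0.334 + 0.0816 = 1.1186 m, so the parallel axis theorem gives I = 0.025613 + (5.77)(1.1186)² = 7.2454 kg·m².
Solid disk: I_cm = (1/2)MR² = (1/2)(4.92)(0.436)² = 0.46764 kg·m²; centre at d = 0.369 + 0.334 + 0.334 + 0.0816 + 0.0816 + 0.436 = 1.6362 m, so the parallel axis theorem gives I = 0.46764 + (4.92)(1.6362)² = 13.639 kg·m².
Total I = 0.2106 + 3.1863 + 7.2454 + 13.639 = 24.282 kg·m².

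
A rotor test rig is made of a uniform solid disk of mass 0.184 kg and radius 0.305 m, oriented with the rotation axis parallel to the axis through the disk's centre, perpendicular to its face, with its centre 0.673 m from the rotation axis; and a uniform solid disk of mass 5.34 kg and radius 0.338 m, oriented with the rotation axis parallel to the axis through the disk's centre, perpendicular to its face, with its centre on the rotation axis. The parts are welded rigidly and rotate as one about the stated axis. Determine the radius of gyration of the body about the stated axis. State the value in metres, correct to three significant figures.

0.268

Solid disk: I_cm = (1/2)MR² = (1/2)(0.184)(0.305)² = 0.0085583 kg m²; centre at d = 0.673 m, so the parallel axis theorem gives I = 0.0085583 + (0.184)(0.673)² = 0.091897 kg m².
Solid disk: I_cm = (1/2)MR² = (1/2)(5.34)(0.338)² = 0.30503 kg m²; axis through the centre, so I = 0.30503 kg m².
Total I = 0.39693 kg m²; total mass M = 5.524 kg.
k = √(I/M) = √(0.39693/5.524) = 0.26806 m.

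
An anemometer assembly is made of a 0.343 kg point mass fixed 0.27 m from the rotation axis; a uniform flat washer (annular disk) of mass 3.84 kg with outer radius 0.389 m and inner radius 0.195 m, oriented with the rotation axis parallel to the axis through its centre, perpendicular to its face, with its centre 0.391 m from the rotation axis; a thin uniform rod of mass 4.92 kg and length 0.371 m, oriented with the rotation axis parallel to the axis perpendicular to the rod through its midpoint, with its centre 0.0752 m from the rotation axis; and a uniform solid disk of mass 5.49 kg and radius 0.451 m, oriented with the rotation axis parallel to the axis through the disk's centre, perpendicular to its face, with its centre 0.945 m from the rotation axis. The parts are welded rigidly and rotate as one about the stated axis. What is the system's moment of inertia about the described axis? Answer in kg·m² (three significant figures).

Point mass: I_cm = 0; centre at d = 0.27 m, so I = I_cm + Md² gives I = 0 + (0.343)(0.27)² = 0.025005 kg·m².
Annular disk: I_cm = (1/2)M(R²+r²) = (1/2)(3.84)[(0.389)² + (0.195)²] = 0.36354 kg·m²; centre at d = 0.391 m, so I = I_cm + Md² gives I = 0.36354 + (3.84)(0.391)² = 0.95061 kg·m².
Thin rod: I_cm = (1/12)ML² = (1/12)(4.92)(0.371)² = 0.056433 kg·m²; centre at d = 0.0752 m, so I = I_cm + Md² gives I = 0.056433 + (4.92)(0.0752)² = 0.084256 kg·m².
Solid disk: I_cm = (1/2)MR² = (1/2)(5.49)(0.451)² = 0.55834 kg·m²; centre at d = 0.945 m, so I = I_cm + Md² gives I = 0.55834 + (5.49)(0.945)² = 5.461 kg·m².
Total I = 0.025005 + 0.95061 + 0.084256 + 5.461 = 6.5209 kg·m².

6.52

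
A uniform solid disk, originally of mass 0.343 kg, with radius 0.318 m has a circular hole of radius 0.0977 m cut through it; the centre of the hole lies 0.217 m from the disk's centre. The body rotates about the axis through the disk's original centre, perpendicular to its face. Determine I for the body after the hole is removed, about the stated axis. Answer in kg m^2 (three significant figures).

Unpierced body about its centre: I₀ = (1/2)MR² = (1/2)(0.343)(0.318)² = 0.017343 kg m^2.
The removed disk has mass m = M·(r/R)² = (0.343)(0.0977/0.318)² = 0.032376 kg (same uniform areal density).
Its moment of inertia about the rotation axis (parallel-axis theorem): I_hole = (1/2)mr² + md² = (1/2)(0.032376)(0.0977)² + (0.032376)(0.217)² = 0.0016791 kg m^2.
Treating the hole as negative mass, I = I₀ − I_hole = 0.017343 − 0.0016791 = 0.015664 kg m^2.

0.0157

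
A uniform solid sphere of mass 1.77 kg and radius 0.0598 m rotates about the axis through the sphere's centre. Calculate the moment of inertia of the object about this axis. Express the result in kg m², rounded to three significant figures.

0.00253

I_cm = (2/5)MR² = (2/5)(1.77)(0.0598)² = 0.0025318 kg m²; axis through the centre, so I = 0.0025318 kg m².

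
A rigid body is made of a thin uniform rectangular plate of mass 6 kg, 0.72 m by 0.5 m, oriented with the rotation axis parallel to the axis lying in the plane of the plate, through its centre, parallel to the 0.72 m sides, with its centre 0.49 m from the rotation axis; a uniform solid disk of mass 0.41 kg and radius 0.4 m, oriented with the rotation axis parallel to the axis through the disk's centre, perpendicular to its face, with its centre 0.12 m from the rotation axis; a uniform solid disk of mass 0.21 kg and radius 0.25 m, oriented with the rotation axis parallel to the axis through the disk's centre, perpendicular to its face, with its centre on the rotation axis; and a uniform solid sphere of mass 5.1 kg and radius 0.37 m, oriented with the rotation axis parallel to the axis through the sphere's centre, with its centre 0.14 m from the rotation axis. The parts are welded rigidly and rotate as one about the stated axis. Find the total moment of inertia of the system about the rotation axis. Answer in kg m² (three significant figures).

Rectangular plate: I_cm = (1/12)Mb² = (1/12)(6)(0.5)² = 0.125 kg m²; centre at d = 0.49 m, so the parallel axis theorem gives I = 0.125 + (6)(0.49)² = 1.5656 kg m².
Solid disk: I_cm = (1/2)MR² = (1/2)(0.41)(0.4)² = 0.0328 kg m²; centre at d = 0.12 m, so the parallel axis theorem gives I = 0.0328 + (0.41)(0.12)² = 0.038704 kg m².
Solid disk: I_cm = (1/2)MR² = (1/2)(0.21)(0.25)² = 0.0065625 kg m²; axis through the centre, so I = 0.0065625 kg m².
Solid sphere: I_cm = (2/5)MR² = (2/5)(5.1)(0.37)² = 0.27928 kg m²; centre at d = 0.14 m, so the parallel axis theorem gives I = 0.27928 + (5.1)(0.14)² = 0.37924 kg m².
Total I = 1.5656 + 0.038704 + 0.0065625 + 0.37924 = 1.9901 kg m².

1.99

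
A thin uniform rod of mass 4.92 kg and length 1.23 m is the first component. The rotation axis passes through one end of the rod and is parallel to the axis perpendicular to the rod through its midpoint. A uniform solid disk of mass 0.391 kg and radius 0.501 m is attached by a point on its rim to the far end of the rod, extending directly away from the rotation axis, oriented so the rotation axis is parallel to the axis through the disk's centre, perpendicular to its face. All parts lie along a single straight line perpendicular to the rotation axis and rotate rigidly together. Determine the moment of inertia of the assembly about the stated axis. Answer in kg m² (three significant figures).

3.70

Thin rod: I_cm = (1/12)ML² = (1/12)(4.92)(1.23)² = 0.62029 kg m²; centre at d = 0.615 m, so the parallel axis theorem gives I = 0.62029 + (4.92)(0.615)² = 2.4812 kg m².
Solid disk: I_cm = (1/2)MR² = (1/2)(0.391)(0.501)² = 0.049071 kg m²; centre at d = 0.615 + 0.615 + 0.501 = 1.731 m, so the parallel axis theorem gives I = 0.049071 + (0.391)(1.731)² = 1.2206 kg m².
Total I = 2.4812 + 1.2206 = 3.7018 kg m².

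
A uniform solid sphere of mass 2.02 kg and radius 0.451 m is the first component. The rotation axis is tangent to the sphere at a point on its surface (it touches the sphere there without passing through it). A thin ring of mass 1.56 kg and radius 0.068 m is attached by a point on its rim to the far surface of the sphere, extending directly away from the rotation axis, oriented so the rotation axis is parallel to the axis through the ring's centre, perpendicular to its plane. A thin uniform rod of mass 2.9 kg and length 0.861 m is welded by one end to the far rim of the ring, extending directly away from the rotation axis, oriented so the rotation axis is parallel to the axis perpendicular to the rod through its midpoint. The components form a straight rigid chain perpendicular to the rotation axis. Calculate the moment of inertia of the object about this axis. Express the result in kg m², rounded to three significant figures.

Solid sphere: I_cm = (2/5)MR² = (2/5)(2.02)(0.451)² = 0.16435 kg m²; centre at d = 0.451 m, so the parallel axis theorem gives I = 0.16435 + (2.02)(0.451)² = 0.57522 kg m².
Thin ring: I_cm = MR² = (1.56)(0.068)² = 0.0072134 kg m²; centre at d = 0.451 + 0.451 + 0.068 = 0.97 m, so the parallel axis theorem gives I = 0.0072134 + (1.56)(0.97)² = 1.475 kg m².
Thin rod: I_cm = (1/12)ML² = (1/12)(2.9)(0.861)² = 0.17915 kg m²; centre at d = 0.451 + 0.451 + 0.068 + 0.068 + 0.4305 = 1.4685 m, so the parallel axis theorem gives I = 0.17915 + (2.9)(1.4685)² = 6.433 kg m².
Total I = 0.57522 + 1.475 + 6.433 = 8.4832 kg m².

8.48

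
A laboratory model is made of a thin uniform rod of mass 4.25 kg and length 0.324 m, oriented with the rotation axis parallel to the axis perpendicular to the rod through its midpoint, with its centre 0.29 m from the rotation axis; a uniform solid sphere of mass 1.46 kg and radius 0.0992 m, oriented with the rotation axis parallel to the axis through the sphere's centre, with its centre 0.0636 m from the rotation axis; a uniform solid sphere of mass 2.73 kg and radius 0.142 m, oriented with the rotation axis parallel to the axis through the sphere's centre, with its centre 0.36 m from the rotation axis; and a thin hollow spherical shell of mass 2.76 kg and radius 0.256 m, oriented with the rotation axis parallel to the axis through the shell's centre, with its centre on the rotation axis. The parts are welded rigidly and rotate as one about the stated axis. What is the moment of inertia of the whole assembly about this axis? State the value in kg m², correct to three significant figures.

0.903

Thin rod: I_cm = (1/12)ML² = (1/12)(4.25)(0.324)² = 0.037179 kg m²; centre at d = 0.29 m, so the parallel axis theorem gives I = 0.037179 + (4.25)(0.29)² = 0.3946 kg m².
Solid sphere: I_cm = (2/5)MR² = (2/5)(1.46)(0.0992)² = 0.0057469 kg m²; centre at d = 0.0636 m, so the parallel axis theorem gives I = 0.0057469 + (1.46)(0.0636)² = 0.011653 kg m².
Solid sphere: I_cm = (2/5)MR² = (2/5)(2.73)(0.142)² = 0.022019 kg m²; centre at d = 0.36 m, so the parallel axis theorem gives I = 0.022019 + (2.73)(0.36)² = 0.37583 kg m².
Spherical shell: I_cm = (2/3)MR² = (2/3)(2.76)(0.256)² = 0.12059 kg m²; axis through the centre, so I = 0.12059 kg m².
Total I = 0.3946 + 0.011653 + 0.37583 + 0.12059 = 0.90267 kg m².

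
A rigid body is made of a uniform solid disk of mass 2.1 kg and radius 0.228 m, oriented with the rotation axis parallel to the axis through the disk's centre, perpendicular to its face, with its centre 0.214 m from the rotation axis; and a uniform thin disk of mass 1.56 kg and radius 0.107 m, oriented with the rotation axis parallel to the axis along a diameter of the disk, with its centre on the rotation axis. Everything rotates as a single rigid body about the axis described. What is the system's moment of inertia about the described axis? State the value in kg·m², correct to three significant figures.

Solid disk: I_cm = (1/2)MR² = (1/2)(2.1)(0.228)² = 0.054583 kg·m²; centre at d = 0.214 m, so I = I_cm + Md² gives I = 0.054583 + (2.1)(0.214)² = 0.15075 kg·m².
Thin disk: I_cm = (1/4)MR² = (1/4)(1.56)(0.107)² = 0.0044651 kg·m²; axis through the centre, so I = 0.0044651 kg·m².
Total I = 0.15075 + 0.0044651 = 0.15522 kg·m².

0.155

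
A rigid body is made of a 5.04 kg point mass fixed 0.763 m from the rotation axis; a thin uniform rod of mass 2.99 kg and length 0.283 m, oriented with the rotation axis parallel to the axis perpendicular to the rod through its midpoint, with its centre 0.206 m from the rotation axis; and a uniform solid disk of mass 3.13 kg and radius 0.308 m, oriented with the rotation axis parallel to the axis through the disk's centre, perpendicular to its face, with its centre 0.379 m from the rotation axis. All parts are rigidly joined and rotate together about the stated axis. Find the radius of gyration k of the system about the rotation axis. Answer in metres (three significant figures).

Point mass: I_cm = 0; centre at d = 0.763 m, so the parallel axis theorem gives I = 0 + (5.04)(0.763)² = 2.9341 kg m^2.
Thin rod: I_cm = (1/12)ML² = (1/12)(2.99)(0.283)² = 0.019956 kg m^2; centre at d = 0.206 m, so the parallel axis theorem gives I = 0.019956 + (2.99)(0.206)² = 0.14684 kg m^2.
Solid disk: I_cm = (1/2)MR² = (1/2)(3.13)(0.308)² = 0.14846 kg m^2; centre at d = 0.379 m, so the parallel axis theorem gives I = 0.14846 + (3.13)(0.379)² = 0.59806 kg m^2.
Total I = 3.679 kg m^2; total mass M = 11.16 kg.
k = √(I/M) = √(3.679/11.16) = 0.57416 m.

0.574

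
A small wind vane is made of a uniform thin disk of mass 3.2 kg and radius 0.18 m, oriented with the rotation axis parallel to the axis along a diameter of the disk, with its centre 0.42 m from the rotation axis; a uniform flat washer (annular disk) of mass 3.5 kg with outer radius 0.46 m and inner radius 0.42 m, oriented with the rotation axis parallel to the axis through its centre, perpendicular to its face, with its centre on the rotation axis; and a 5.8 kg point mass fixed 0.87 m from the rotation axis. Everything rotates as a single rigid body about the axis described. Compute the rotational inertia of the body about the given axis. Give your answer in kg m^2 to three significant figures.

5.66

Thin disk: I_cm = (1/4)MR² = (1/4)(3.2)(0.18)² = 0.02592 kg m^2; centre at d = 0.42 m, so the parallel axis theorem gives I = 0.02592 + (3.2)(0.42)² = 0.5904 kg m^2.
Annular disk: I_cm = (1/2)M(R²+r²) = (1/2)(3.5)[(0.46)² + (0.42)²] = 0.679 kg m^2; axis through the centre, so I = 0.679 kg m^2.
Point mass: I_cm = 0; centre at d = 0.87 m, so the parallel axis theorem gives I = 0 + (5.8)(0.87)² = 4.39 kg m^2.
Total I = 0.5904 + 0.679 + 4.39 = 5.6594 kg m^2.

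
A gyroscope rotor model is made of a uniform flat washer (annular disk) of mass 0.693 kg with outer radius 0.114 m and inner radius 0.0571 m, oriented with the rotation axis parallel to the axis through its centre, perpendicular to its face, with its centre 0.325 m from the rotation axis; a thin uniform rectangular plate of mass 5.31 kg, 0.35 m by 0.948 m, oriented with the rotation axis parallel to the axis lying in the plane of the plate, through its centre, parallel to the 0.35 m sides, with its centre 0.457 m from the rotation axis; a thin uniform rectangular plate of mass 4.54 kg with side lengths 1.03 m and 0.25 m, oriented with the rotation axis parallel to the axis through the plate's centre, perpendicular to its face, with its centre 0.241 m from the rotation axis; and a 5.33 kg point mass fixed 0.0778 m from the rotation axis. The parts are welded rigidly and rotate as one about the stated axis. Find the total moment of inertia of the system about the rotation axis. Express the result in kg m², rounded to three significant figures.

Annular disk: I_cm = (1/2)M(R²+r²) = (1/2)(0.693)[(0.114)² + (0.0571)²] = 0.0056328 kg m²; centre at d = 0.325 m, so I = I_cm + Md² gives I = 0.0056328 + (0.693)(0.325)² = 0.078831 kg m².
Rectangular plate: I_cm = (1/12)Mb² = (1/12)(5.31)(0.948)² = 0.39768 kg m²; centre at d = 0.457 m, so I = I_cm + Md² gives I = 0.39768 + (5.31)(0.457)² = 1.5067 kg m².
Rectangular plate: I_cm = (1/12)M(a²+b²) = (1/12)(4.54)[(1.03)² + (0.25)²] = 0.42502 kg m²; centre at d = 0.241 m, so I = I_cm + Md² gives I = 0.42502 + (4.54)(0.241)² = 0.68871 kg m².
Point mass: I_cm = 0; centre at d = 0.0778 m, so I = I_cm + Md² gives I = 0 + (5.33)(0.0778)² = 0.032262 kg m².
Total I = 0.078831 + 1.5067 + 0.68871 + 0.032262 = 2.3065 kg m².

2.31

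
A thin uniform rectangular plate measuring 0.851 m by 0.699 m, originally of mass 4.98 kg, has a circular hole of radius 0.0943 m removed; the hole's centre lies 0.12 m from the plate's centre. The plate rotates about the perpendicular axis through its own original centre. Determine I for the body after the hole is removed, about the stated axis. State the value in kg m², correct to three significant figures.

Unpierced body about its centre: I₀ = (1/12)M(a²+b²) = (1/12)(4.98)[(0.851)² + (0.699)²] = 0.50331 kg m².
The removed disk has mass m = M·πr²/(ab) = (4.98)·π(0.0943)²/(0.851·0.699) = 0.23388 kg (same uniform areal density).
Its moment of inertia about the rotation axis (parallel-axis theorem): I_hole = (1/2)mr² + md² = (1/2)(0.23388)(0.0943)² + (0.23388)(0.12)² = 0.0044078 kg m².
Treating the hole as negative mass, I = I₀ − I_hole = 0.50331 − 0.0044078 = 0.49891 kg m².

0.499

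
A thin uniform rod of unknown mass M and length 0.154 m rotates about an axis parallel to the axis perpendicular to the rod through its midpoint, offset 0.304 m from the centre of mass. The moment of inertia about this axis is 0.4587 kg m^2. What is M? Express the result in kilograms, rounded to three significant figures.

4.86

I = I_cm + Md² = (1/12)ML² + Md² = M·[0.0833333·(0.154)² + (0.304)²] = M·0.094392.
So M = 0.4587 / 0.094392 = 4.8595 kg.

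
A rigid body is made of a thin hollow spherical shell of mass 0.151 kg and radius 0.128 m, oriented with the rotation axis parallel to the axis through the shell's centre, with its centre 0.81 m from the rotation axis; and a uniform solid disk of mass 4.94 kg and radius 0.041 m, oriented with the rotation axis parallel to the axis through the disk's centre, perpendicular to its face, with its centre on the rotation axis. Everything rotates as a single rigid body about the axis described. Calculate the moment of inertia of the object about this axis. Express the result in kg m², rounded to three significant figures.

Spherical shell: I_cm = (2/3)MR² = (2/3)(0.151)(0.128)² = 0.0016493 kg m²; centre at d = 0.81 m, so the parallel axis theorem gives I = 0.0016493 + (0.151)(0.81)² = 0.10072 kg m².
Solid disk: I_cm = (1/2)MR² = (1/2)(4.94)(0.041)² = 0.0041521 kg m²; axis through the centre, so I = 0.0041521 kg m².
Total I = 0.10072 + 0.0041521 = 0.10487 kg m².

0.105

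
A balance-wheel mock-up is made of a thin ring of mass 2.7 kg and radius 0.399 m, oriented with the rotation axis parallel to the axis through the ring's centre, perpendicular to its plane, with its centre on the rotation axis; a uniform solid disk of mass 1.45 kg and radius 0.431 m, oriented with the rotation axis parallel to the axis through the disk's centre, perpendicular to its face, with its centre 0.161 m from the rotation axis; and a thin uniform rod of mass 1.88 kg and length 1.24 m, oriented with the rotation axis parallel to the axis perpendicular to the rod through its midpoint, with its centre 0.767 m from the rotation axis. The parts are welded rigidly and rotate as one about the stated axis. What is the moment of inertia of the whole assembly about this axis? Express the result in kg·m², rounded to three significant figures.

Thin ring: I_cm = MR² = (2.7)(0.399)² = 0.42984 kg·m²; axis through the centre, so I = 0.42984 kg·m².
Solid disk: I_cm = (1/2)MR² = (1/2)(1.45)(0.431)² = 0.13468 kg·m²; centre at d = 0.161 m, so I = I_cm + Md² gives I = 0.13468 + (1.45)(0.161)² = 0.17226 kg·m².
Thin rod: I_cm = (1/12)ML² = (1/12)(1.88)(1.24)² = 0.24089 kg·m²; centre at d = 0.767 m, so I = I_cm + Md² gives I = 0.24089 + (1.88)(0.767)² = 1.3469 kg·m².
Total I = 0.42984 + 0.17226 + 1.3469 = 1.949 kg·m².

1.95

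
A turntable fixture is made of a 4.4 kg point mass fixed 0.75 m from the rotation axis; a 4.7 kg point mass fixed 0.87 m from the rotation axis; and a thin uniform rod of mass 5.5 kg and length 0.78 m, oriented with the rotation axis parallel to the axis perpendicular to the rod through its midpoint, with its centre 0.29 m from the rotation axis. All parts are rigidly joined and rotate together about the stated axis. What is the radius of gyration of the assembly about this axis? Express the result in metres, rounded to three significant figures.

0.681

Point mass: I_cm = 0; centre at d = 0.75 m, so I = I_cm + Md² gives I = 0 + (4.4)(0.75)² = 2.475 kg m^2.
Point mass: I_cm = 0; centre at d = 0.87 m, so I = I_cm + Md² gives I = 0 + (4.7)(0.87)² = 3.5574 kg m^2.
Thin rod: I_cm = (1/12)ML² = (1/12)(5.5)(0.78)² = 0.27885 kg m^2; centre at d = 0.29 m, so I = I_cm + Md² gives I = 0.27885 + (5.5)(0.29)² = 0.7414 kg m^2.
Total I = 6.7738 kg m^2; total mass M = 14.6 kg.
k = √(I/M) = √(6.7738/14.6) = 0.68115 m.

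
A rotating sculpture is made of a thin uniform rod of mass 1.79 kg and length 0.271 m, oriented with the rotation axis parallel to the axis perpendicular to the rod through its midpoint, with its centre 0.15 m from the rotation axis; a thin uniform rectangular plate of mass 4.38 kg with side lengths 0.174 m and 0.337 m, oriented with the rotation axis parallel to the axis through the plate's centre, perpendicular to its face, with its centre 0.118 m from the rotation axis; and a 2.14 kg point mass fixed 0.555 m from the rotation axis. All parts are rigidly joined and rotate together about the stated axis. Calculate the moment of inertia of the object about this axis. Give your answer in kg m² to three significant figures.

Thin rod: I_cm = (1/12)ML² = (1/12)(1.79)(0.271)² = 0.010955 kg m²; centre at d = 0.15 m, so the parallel axis theorem gives I = 0.010955 + (1.79)(0.15)² = 0.05123 kg m².
Rectangular plate: I_cm = (1/12)M(a²+b²) = (1/12)(4.38)[(0.174)² + (0.337)²] = 0.052503 kg m²; centre at d = 0.118 m, so the parallel axis theorem gives I = 0.052503 + (4.38)(0.118)² = 0.11349 kg m².
Point mass: I_cm = 0; centre at d = 0.555 m, so the parallel axis theorem gives I = 0 + (2.14)(0.555)² = 0.65917 kg m².
Total I = 0.05123 + 0.11349 + 0.65917 = 0.82389 kg m².

0.824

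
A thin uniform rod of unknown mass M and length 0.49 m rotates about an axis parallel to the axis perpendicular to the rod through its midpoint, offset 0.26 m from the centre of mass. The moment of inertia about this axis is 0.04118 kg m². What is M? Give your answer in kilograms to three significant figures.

I = I_cm + Md² = (1/12)ML² + Md² = M·[0.0833333·(0.49)² + (0.26)²] = M·0.087608.
So M = 0.04118 / 0.087608 = 0.47005 kg.

0.470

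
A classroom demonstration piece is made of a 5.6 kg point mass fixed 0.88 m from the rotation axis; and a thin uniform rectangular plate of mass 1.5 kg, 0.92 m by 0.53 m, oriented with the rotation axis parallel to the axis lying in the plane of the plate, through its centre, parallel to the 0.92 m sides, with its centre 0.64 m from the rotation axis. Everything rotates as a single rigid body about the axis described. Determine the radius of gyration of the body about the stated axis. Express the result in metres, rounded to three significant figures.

0.838

Point mass: I_cm = 0; centre at d = 0.88 m, so the parallel axis theorem gives I = 0 + (5.6)(0.88)² = 4.3366 kg m^2.
Rectangular plate: I_cm = (1/12)Mb² = (1/12)(1.5)(0.53)² = 0.035113 kg m^2; centre at d = 0.64 m, so the parallel axis theorem gives I = 0.035113 + (1.5)(0.64)² = 0.64951 kg m^2.
Total I = 4.9862 kg m^2; total mass M = 7.1 kg.
k = √(I/M) = √(4.9862/7.1) = 0.83802 m.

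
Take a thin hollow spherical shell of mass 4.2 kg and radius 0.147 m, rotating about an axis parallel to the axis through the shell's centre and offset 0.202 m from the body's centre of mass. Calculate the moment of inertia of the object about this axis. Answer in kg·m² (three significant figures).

I_cm = (2/3)MR² = (2/3)(4.2)(0.147)² = 0.060505 kg·m²; centre at d = 0.202 m, so I = I_cm + Md² gives I = 0.060505 + (4.2)(0.202)² = 0.23188 kg·m².

0.232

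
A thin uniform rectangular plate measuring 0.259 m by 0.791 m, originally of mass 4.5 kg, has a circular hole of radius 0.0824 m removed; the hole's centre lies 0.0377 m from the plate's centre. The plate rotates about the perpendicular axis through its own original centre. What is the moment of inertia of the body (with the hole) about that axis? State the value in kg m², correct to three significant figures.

Unpierced body about its centre: I₀ = (1/12)M(a²+b²) = (1/12)(4.5)[(0.259)² + (0.791)²] = 0.25979 kg m².
The removed disk has mass m = M·πr²/(ab) = (4.5)·π(0.0824)²/(0.259·0.791) = 0.46853 kg (same uniform areal density).
Its moment of inertia about the rotation axis (parallel-axis theorem): I_hole = (1/2)mr² + md² = (1/2)(0.46853)(0.0824)² + (0.46853)(0.0377)² = 0.0022565 kg m².
Treating the hole as negative mass, I = I₀ − I_hole = 0.25979 − 0.0022565 = 0.25753 kg m².

0.258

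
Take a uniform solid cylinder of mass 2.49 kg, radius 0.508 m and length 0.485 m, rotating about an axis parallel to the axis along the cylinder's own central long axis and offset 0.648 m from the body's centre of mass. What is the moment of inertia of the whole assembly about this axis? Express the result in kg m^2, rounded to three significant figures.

1.37

I_cm = (1/2)MR² = (1/2)(2.49)(0.508)² = 0.32129 kg m^2; centre at d = 0.648 m, so I = I_cm + Md² gives I = 0.32129 + (2.49)(0.648)² = 1.3669 kg m^2.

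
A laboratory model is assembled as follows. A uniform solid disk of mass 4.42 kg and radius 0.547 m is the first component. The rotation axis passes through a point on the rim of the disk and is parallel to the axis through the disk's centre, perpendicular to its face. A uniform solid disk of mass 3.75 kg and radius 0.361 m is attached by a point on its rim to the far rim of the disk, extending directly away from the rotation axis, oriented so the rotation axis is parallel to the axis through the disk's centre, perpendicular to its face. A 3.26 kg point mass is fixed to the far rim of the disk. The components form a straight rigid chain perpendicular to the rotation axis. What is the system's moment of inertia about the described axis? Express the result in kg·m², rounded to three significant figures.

20.9

Solid disk: I_cm = (1/2)MR² = (1/2)(4.42)(0.547)² = 0.66125 kg·m²; centre at d = 0.547 m, so the parallel axis theorem gives I = 0.66125 + (4.42)(0.547)² = 1.9838 kg·m².
Solid disk: I_cm = (1/2)MR² = (1/2)(3.75)(0.361)² = 0.24435 kg·m²; centre at d = 0.547 + 0.547 + 0.361 = 1.455 m, so the parallel axis theorem gives I = 0.24435 + (3.75)(1.455)² = 8.1832 kg·m².
Point mass: I_cm = 0; centre at d = 0.547 + 0.547 + 0.361 + 0.361 = 1.816 m, so the parallel axis theorem gives I = 0 + (3.26)(1.816)² = 10.751 kg·m².
Total I = 1.9838 + 8.1832 + 10.751 = 20.918 kg·m².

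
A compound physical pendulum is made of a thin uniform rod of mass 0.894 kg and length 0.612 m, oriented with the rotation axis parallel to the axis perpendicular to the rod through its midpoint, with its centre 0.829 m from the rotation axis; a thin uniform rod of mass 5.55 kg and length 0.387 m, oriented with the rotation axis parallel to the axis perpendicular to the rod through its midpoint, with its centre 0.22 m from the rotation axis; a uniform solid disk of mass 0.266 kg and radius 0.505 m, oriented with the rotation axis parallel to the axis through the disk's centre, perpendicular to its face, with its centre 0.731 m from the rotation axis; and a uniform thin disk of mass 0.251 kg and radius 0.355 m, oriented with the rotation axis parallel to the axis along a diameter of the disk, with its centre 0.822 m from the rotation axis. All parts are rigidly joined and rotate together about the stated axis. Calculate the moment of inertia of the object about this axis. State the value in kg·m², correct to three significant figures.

Thin rod: I_cm = (1/12)ML² = (1/12)(0.894)(0.612)² = 0.027904 kg·m²; centre at d = 0.829 m, so I = I_cm + Md² gives I = 0.027904 + (0.894)(0.829)² = 0.6423 kg·m².
Thin rod: I_cm = (1/12)ML² = (1/12)(5.55)(0.387)² = 0.069268 kg·m²; centre at d = 0.22 m, so I = I_cm + Md² gives I = 0.069268 + (5.55)(0.22)² = 0.33789 kg·m².
Solid disk: I_cm = (1/2)MR² = (1/2)(0.266)(0.505)² = 0.033918 kg·m²; centre at d = 0.731 m, so I = I_cm + Md² gives I = 0.033918 + (0.266)(0.731)² = 0.17606 kg·m².
Thin disk: I_cm = (1/4)MR² = (1/4)(0.251)(0.355)² = 0.0079081 kg·m²; centre at d = 0.822 m, so I = I_cm + Md² gives I = 0.0079081 + (0.251)(0.822)² = 0.1775 kg·m².
Total I = 0.6423 + 0.33789 + 0.17606 + 0.1775 = 1.3337 kg·m².

1.33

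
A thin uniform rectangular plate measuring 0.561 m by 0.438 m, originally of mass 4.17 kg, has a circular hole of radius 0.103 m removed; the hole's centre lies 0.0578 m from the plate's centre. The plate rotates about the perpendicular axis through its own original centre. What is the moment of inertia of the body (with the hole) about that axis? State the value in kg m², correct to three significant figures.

Unpierced body about its centre: I₀ = (1/12)M(a²+b²) = (1/12)(4.17)[(0.561)² + (0.438)²] = 0.17603 kg m².
The removed disk has mass m = M·πr²/(ab) = (4.17)·π(0.103)²/(0.561·0.438) = 0.56562 kg (same uniform areal density).
Its moment of inertia about the rotation axis (parallel-axis theorem): I_hole = (1/2)mr² + md² = (1/2)(0.56562)(0.103)² + (0.56562)(0.0578)² = 0.00489 kg m².
Treating the hole as negative mass, I = I₀ − I_hole = 0.17603 − 0.00489 = 0.17114 kg m².

0.171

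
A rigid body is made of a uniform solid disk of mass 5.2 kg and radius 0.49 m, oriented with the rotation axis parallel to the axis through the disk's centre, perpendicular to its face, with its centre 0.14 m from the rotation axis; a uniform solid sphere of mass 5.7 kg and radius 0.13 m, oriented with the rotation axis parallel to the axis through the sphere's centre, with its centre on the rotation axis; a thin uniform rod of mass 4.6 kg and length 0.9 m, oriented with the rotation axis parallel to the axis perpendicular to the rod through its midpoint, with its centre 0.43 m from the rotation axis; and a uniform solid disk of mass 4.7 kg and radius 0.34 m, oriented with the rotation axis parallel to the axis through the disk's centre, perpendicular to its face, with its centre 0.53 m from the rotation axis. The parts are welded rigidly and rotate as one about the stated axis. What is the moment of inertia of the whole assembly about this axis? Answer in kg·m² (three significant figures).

Solid disk: I_cm = (1/2)MR² = (1/2)(5.2)(0.49)² = 0.62426 kg·m²; centre at d = 0.14 m, so the parallel axis theorem gives I = 0.62426 + (5.2)(0.14)² = 0.72618 kg·m².
Solid sphere: I_cm = (2/5)MR² = (2/5)(5.7)(0.13)² = 0.038532 kg·m²; axis through the centre, so I = 0.038532 kg·m².
Thin rod: I_cm = (1/12)ML² = (1/12)(4.6)(0.9)² = 0.3105 kg·m²; centre at d = 0.43 m, so the parallel axis theorem gives I = 0.3105 + (4.6)(0.43)² = 1.161 kg·m².
Solid disk: I_cm = (1/2)MR² = (1/2)(4.7)(0.34)² = 0.27166 kg·m²; centre at d = 0.53 m, so the parallel axis theorem gives I = 0.27166 + (4.7)(0.53)² = 1.5919 kg·m².
Total I = 0.72618 + 0.038532 + 1.161 + 1.5919 = 3.5176 kg·m².

3.52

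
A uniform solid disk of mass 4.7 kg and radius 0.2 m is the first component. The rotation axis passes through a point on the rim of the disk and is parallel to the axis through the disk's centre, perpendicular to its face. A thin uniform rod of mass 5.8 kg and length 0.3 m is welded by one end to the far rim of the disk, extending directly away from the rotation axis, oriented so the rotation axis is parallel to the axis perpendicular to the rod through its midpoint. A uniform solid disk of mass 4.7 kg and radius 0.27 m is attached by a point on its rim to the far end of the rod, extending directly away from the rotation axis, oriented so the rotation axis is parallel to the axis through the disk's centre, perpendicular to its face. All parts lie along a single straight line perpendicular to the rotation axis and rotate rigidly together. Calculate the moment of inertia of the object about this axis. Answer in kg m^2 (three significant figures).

Solid disk: I_cm = (1/2)MR² = (1/2)(4.7)(0.2)² = 0.094 kg m^2; centre at d = 0.2 m, so I = I_cm + Md² gives I = 0.094 + (4.7)(0.2)² = 0.282 kg m^2.
Thin rod: I_cm = (1/12)ML² = (1/12)(5.8)(0.3)² = 0.0435 kg m^2; centre at d = 0.2 + 0.2 + 0.15 = 0.55 m, so I = I_cm + Md² gives I = 0.0435 + (5.8)(0.55)² = 1.798 kg m^2.
Solid disk: I_cm = (1/2)MR² = (1/2)(4.7)(0.27)² = 0.17132 kg m^2; centre at d = 0.2 + 0.2 + 0.15 + 0.15 + 0.27 = 0.97 m, so I = I_cm + Md² gives I = 0.17132 + (4.7)(0.97)² = 4.5935 kg m^2.
Total I = 0.282 + 1.798 + 4.5935 = 6.6735 kg m^2.

6.67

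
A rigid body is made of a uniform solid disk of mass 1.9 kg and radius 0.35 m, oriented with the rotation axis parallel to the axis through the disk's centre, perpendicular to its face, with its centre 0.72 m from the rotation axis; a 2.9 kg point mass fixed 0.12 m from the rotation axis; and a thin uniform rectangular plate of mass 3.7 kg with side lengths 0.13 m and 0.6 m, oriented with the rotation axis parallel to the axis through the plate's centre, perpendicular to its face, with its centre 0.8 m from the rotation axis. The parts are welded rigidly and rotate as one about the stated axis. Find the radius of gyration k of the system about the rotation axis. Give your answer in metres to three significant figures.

0.653

Solid disk: I_cm = (1/2)MR² = (1/2)(1.9)(0.35)² = 0.11637 kg m²; centre at d = 0.72 m, so I = I_cm + Md² gives I = 0.11637 + (1.9)(0.72)² = 1.1013 kg m².
Point mass: I_cm = 0; centre at d = 0.12 m, so I = I_cm + Md² gives I = 0 + (2.9)(0.12)² = 0.04176 kg m².
Rectangular plate: I_cm = (1/12)M(a²+b²) = (1/12)(3.7)[(0.13)² + (0.6)²] = 0.11621 kg m²; centre at d = 0.8 m, so I = I_cm + Md² gives I = 0.11621 + (3.7)(0.8)² = 2.4842 kg m².
Total I = 3.6273 kg m²; total mass M = 8.5 kg.
k = √(I/M) = √(3.6273/8.5) = 0.65325 m.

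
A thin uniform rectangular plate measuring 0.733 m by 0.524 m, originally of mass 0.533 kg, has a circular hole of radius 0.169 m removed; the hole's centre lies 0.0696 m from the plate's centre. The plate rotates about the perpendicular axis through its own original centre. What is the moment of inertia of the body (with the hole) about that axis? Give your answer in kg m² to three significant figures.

0.0337

Unpierced body about its centre: I₀ = (1/12)M(a²+b²) = (1/12)(0.533)[(0.733)² + (0.524)²] = 0.03606 kg m².
The removed disk has mass m = M·πr²/(ab) = (0.533)·π(0.169)²/(0.733·0.524) = 0.12451 kg (same uniform areal density).
Its moment of inertia about the rotation axis (parallel-axis theorem): I_hole = (1/2)mr² + md² = (1/2)(0.12451)(0.169)² + (0.12451)(0.0696)² = 0.0023813 kg m².
Treating the hole as negative mass, I = I₀ − I_hole = 0.03606 − 0.0023813 = 0.033679 kg m².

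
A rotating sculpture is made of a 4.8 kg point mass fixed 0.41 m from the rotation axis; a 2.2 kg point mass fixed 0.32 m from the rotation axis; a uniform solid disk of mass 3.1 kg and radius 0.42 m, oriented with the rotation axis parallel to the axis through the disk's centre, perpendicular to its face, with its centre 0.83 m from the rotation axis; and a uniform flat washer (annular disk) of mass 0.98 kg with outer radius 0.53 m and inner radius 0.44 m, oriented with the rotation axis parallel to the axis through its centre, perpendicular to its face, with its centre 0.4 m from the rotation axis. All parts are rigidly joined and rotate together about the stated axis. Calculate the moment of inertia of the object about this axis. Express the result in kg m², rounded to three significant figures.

Point mass: I_cm = 0; centre at d = 0.41 m, so the parallel axis theorem gives I = 0 + (4.8)(0.41)² = 0.80688 kg m².
Point mass: I_cm = 0; centre at d = 0.32 m, so the parallel axis theorem gives I = 0 + (2.2)(0.32)² = 0.22528 kg m².
Solid disk: I_cm = (1/2)MR² = (1/2)(3.1)(0.42)² = 0.27342 kg m²; centre at d = 0.83 m, so the parallel axis theorem gives I = 0.27342 + (3.1)(0.83)² = 2.409 kg m².
Annular disk: I_cm = (1/2)M(R²+r²) = (1/2)(0.98)[(0.53)² + (0.44)²] = 0.23251 kg m²; centre at d = 0.4 m, so the parallel axis theorem gives I = 0.23251 + (0.98)(0.4)² = 0.38931 kg m².
Total I = 0.80688 + 0.22528 + 2.409 + 0.38931 = 3.8305 kg m².

3.83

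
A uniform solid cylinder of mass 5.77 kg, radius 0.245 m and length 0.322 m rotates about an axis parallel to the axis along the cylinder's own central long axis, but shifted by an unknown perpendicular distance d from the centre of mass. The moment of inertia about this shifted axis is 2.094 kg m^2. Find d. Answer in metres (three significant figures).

About the centre-of-mass axis, I_cm = (1/2)MR² = (1/2)(5.77)(0.245)² = 0.17317 kg m^2.
Parallel axis theorem: I = I_cm + Md², so Md² = 2.094 − 0.17317 = 1.9208 kg m^2.
d = √(1.9208 / 5.77) = 0.57697 m.

0.577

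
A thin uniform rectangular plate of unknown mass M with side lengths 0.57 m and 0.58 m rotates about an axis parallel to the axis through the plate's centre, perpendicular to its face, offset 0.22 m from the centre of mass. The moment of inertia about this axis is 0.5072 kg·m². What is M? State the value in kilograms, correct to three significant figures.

4.90

I = I_cm + Md² = (1/12)M(a²+b²) + Md² = M·[0.0833333·[(0.57)² + (0.58)²] + (0.22)²] = M·0.10351.
So M = 0.5072 / 0.10351 = 4.9001 kg.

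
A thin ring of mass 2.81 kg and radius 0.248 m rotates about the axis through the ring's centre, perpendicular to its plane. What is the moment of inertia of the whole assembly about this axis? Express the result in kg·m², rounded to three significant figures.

0.173

I_cm = MR² = (2.81)(0.248)² = 0.17283 kg·m²; axis through the centre, so I = 0.17283 kg·m².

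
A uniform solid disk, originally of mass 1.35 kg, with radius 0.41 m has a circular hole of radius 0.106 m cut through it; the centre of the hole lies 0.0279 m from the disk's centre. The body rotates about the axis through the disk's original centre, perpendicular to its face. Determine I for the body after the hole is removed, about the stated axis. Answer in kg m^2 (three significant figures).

0.113

Unpierced body about its centre: I₀ = (1/2)MR² = (1/2)(1.35)(0.41)² = 0.11347 kg m^2.
The removed disk has mass m = M·(r/R)² = (1.35)(0.106/0.41)² = 0.090236 kg (same uniform areal density).
Its moment of inertia about the rotation axis (parallel-axis theorem): I_hole = (1/2)mr² + md² = (1/2)(0.090236)(0.106)² + (0.090236)(0.0279)² = 0.00057718 kg m^2.
Treating the hole as negative mass, I = I₀ − I_hole = 0.11347 − 0.00057718 = 0.11289 kg m^2.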